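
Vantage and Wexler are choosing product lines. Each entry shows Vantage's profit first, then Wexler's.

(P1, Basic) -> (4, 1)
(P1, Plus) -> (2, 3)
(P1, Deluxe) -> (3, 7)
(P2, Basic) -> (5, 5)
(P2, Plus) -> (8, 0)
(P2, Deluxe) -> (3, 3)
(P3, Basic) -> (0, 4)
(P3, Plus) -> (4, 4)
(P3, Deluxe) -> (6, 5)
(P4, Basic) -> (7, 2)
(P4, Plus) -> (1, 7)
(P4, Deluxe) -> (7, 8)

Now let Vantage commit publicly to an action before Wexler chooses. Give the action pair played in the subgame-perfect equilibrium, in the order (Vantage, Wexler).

(P4, Deluxe)

Wexler best-responds to each possible Vantage move:
- P1: Wexler compares 1, 3, 7 and picks Deluxe; Vantage would get 3.
- P2: Wexler compares 5, 0, 3 and picks Basic; Vantage would get 5.
- P3: Wexler compares 4, 4, 5 and picks Deluxe; Vantage would get 6.
- P4: Wexler compares 2, 7, 8 and picks Deluxe; Vantage would get 7.
Maximizing over 3, 5, 6, 7, Vantage chooses P4. Subgame-perfect outcome: (P4, Deluxe) with payoffs (7, 8).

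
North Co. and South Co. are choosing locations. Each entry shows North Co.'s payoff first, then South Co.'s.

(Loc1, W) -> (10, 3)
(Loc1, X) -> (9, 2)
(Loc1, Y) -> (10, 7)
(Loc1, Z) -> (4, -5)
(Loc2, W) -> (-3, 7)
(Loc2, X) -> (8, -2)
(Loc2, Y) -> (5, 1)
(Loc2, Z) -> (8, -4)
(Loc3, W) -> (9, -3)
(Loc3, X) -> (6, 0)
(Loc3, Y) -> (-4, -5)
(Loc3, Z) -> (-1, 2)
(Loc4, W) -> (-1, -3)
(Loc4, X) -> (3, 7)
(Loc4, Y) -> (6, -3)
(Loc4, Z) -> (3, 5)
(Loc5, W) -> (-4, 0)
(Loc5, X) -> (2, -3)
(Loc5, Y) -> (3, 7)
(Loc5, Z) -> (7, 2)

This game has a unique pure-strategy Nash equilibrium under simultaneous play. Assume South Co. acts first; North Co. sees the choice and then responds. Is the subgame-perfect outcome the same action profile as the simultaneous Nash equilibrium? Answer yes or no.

yes

North Co. best-responds to each possible South Co. move:
- W → North Co. plays Loc1 (best of 10, -3, 9, -1, -4); South Co. gets 3.
- X → North Co. plays Loc1 (best of 9, 8, 6, 3, 2); South Co. gets 2.
- Y → North Co. plays Loc1 (best of 10, 5, -4, 6, 3); South Co. gets 7.
- Z → North Co. plays Loc2 (best of 4, 8, -1, 3, 7); South Co. gets -4.
Among 3, 2, 7, -4, the best is 7 at Y. Subgame-perfect outcome: (Loc1, Y) with payoffs (10, 7).
Under simultaneous play:
North Co.'s best replies: W→Loc1; X→Loc1; Y→Loc1; Z→Loc2.
South Co.'s best replies: Loc1→Y; Loc2→W; Loc3→Z; Loc4→X; Loc5→Y.
The unique mutual best reply is (Loc1, Y), giving (10, 7).
Sequential outcome (Loc1, Y) coincides with the Nash profile (Loc1, Y).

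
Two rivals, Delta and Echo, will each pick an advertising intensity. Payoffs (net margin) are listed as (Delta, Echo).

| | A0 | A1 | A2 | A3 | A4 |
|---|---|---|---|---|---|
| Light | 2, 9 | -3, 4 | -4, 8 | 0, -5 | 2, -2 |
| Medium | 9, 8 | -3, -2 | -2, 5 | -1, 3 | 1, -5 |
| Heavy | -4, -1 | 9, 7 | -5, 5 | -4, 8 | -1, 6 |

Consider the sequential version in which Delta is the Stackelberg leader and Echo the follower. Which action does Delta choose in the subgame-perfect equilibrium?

Medium

Echo best-responds to each possible Delta move:
- Light: BR = A0, leader payoff 2.
- Medium: BR = A0, leader payoff 9.
- Heavy: BR = A3, leader payoff -4.
Among 2, 9, -4, the best is 9 at Medium. Subgame-perfect outcome: (Medium, A0) with payoffs (9, 8).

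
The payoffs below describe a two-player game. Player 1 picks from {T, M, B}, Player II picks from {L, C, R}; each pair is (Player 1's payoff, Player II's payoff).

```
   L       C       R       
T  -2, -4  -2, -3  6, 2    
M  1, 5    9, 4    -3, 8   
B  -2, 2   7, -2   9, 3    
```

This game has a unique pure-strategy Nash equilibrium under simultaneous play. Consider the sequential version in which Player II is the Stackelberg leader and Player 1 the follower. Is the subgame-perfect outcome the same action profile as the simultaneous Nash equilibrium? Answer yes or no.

no

Solve by backward induction (Player II leads).
- L: Player 1 compares -2, 1, -2 and picks M; Player II would get 5.
- C: Player 1 compares -2, 9, 7 and picks M; Player II would get 4.
- R: Player 1 compares 6, -3, 9 and picks B; Player II would get 3.
Among 5, 4, 3, the best is 5 at L. Subgame-perfect outcome: (M, L) with payoffs (1, 5).
Under simultaneous play:
Player 1's best replies: L→M; C→M; R→B.
Player II's best replies: T→R; M→R; B→R.
The unique mutual best reply is (B, R), giving (9, 3).
Sequential outcome (M, L) differs from the Nash profile (B, R).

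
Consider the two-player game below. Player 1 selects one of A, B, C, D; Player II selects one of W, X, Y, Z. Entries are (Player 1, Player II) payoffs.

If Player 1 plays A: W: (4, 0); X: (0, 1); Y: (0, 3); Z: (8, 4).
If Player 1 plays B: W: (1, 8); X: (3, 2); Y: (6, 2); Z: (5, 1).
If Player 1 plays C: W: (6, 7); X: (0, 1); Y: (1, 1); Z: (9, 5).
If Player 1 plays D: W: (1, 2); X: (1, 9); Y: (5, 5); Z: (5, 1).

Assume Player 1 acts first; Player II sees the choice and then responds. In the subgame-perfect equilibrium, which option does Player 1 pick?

A

Solve by backward induction (Player 1 leads).
- A: BR = Z, leader payoff 8.
- B: BR = W, leader payoff 1.
- C: BR = W, leader payoff 6.
- D: BR = X, leader payoff 1.
Among 8, 1, 6, 1, the best is 8 at A. Subgame-perfect outcome: (A, Z) with payoffs (8, 4).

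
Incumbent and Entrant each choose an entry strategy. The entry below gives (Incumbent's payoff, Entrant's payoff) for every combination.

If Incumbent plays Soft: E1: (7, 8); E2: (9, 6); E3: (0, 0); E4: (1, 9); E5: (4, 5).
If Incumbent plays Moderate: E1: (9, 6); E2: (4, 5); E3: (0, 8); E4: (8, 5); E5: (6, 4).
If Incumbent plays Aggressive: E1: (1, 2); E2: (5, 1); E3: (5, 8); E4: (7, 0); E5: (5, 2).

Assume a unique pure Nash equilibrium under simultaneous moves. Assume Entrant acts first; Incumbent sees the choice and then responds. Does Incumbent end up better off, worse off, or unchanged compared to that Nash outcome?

Work backward from Incumbent's decision.
- E1 → Incumbent plays Moderate (best of 7, 9, 1); Entrant gets 6.
- E2 → Incumbent plays Soft (best of 9, 4, 5); Entrant gets 6.
- E3 → Incumbent plays Aggressive (best of 0, 0, 5); Entrant gets 8.
- E4 → Incumbent plays Moderate (best of 1, 8, 7); Entrant gets 5.
- E5 → Incumbent plays Moderate (best of 4, 6, 5); Entrant gets 4.
Entrant's induced payoffs are 6, 6, 8, 5, 4, so Entrant commits to E3. Subgame-perfect outcome: (Aggressive, E3) with payoffs (5, 8).
Under simultaneous play:
Incumbent's best replies: E1→Moderate; E2→Soft; E3→Aggressive; E4→Moderate; E5→Moderate.
Entrant's best replies: Soft→E4; Moderate→E3; Aggressive→E3.
The unique mutual best reply is (Aggressive, E3), giving (5, 8).
Incumbent earns 5 sequentially versus 5 at the Nash outcome: unchanged.

unchanged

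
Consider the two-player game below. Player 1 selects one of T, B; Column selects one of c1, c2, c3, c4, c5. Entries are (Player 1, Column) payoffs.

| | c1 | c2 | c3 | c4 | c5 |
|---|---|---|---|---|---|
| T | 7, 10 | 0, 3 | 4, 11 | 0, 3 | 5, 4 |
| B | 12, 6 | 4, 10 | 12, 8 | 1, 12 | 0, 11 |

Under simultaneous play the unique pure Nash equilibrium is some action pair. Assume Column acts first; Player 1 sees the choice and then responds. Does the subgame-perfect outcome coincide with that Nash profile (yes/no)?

Solve by backward induction (Column leads).
- c1: BR = B, leader payoff 6.
- c2: BR = B, leader payoff 10.
- c3: BR = B, leader payoff 8.
- c4: BR = B, leader payoff 12.
- c5: BR = T, leader payoff 4.
Among 6, 10, 8, 12, 4, the best is 12 at c4. Subgame-perfect outcome: (B, c4) with payoffs (1, 12).
For the simultaneous game, intersect best replies.
Player 1's best replies: c1→B; c2→B; c3→B; c4→B; c5→T.
Column's best replies: T→c3; B→c4.
Only (B, c4) has each player best-responding; Nash payoffs (1, 12).
Sequential outcome (B, c4) coincides with the Nash profile (B, c4).

yes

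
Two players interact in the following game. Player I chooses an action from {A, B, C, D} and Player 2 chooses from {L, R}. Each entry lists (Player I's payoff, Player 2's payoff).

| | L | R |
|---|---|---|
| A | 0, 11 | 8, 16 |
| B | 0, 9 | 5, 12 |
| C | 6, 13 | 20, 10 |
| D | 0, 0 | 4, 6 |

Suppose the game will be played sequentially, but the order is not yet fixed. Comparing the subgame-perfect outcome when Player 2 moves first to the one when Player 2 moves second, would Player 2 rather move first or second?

second

If Player I leads: Player 2's best replies are A→R, B→R, C→L, D→R; Player I's induced payoffs 8, 5, 6, 4; outcome (A, R), payoffs (8, 16).
If Player 2 leads: Player I's best replies are L→C, R→C; Player 2's induced payoffs 13, 10; outcome (C, L), payoffs (6, 13).
Player 2 gets 13 moving first and 16 moving second, so Player 2 prefers to move second.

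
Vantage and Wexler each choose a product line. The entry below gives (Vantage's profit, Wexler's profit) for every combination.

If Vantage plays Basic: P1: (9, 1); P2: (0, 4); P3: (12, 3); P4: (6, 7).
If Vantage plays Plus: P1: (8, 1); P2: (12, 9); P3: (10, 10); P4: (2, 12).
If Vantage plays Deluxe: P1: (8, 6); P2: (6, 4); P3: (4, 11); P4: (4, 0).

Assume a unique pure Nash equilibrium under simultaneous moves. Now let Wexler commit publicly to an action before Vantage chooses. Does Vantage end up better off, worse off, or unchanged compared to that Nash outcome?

better off

Solve by backward induction (Wexler leads).
- P1 → Vantage plays Basic (best of 9, 8, 8); Wexler gets 1.
- P2 → Vantage plays Plus (best of 0, 12, 6); Wexler gets 9.
- P3 → Vantage plays Basic (best of 12, 10, 4); Wexler gets 3.
- P4 → Vantage plays Basic (best of 6, 2, 4); Wexler gets 7.
Among 1, 9, 3, 7, the best is 9 at P2. Subgame-perfect outcome: (Plus, P2) with payoffs (12, 9).
Now find the simultaneous Nash equilibrium.
Vantage's best replies: P1→Basic; P2→Plus; P3→Basic; P4→Basic.
Wexler's best replies: Basic→P4; Plus→P4; Deluxe→P3.
Only (Basic, P4) has each player best-responding; Nash payoffs (6, 7).
Vantage earns 12 sequentially versus 6 at the Nash outcome: better off.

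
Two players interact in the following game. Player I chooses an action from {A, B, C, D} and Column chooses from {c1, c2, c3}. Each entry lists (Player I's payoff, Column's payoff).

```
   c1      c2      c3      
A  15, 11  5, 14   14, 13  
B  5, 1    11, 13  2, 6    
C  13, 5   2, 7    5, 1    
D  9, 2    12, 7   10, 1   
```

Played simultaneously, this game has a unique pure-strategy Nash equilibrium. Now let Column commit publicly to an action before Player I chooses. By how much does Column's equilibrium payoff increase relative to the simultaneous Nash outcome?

Player I best-responds to each possible Column move:
- c1: Player I compares 15, 5, 13, 9 and picks A; Column would get 11.
- c2: Player I compares 5, 11, 2, 12 and picks D; Column would get 7.
- c3: Player I compares 14, 2, 5, 10 and picks A; Column would get 13.
Column's induced payoffs are 11, 7, 13, so Column commits to c3. Subgame-perfect outcome: (A, c3) with payoffs (14, 13).
Under simultaneous play:
Player I's best replies: c1→A; c2→D; c3→A.
Column's best replies: A→c2; B→c2; C→c2; D→c2.
Only (D, c2) has each player best-responding; Nash payoffs (12, 7).
Column's commitment gain: 13 − 7 = 6.

6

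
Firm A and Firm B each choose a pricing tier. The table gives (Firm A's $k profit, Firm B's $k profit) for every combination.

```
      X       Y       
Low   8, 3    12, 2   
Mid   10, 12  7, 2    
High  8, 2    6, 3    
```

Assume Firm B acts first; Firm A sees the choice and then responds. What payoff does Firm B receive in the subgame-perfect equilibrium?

12

Work backward from Firm A's decision.
- X → Firm A plays Mid (best of 8, 10, 8); Firm B gets 12.
- Y → Firm A plays Low (best of 12, 7, 6); Firm B gets 2.
Maximizing over 12, 2, Firm B chooses X. Subgame-perfect outcome: (Mid, X) with payoffs (10, 12).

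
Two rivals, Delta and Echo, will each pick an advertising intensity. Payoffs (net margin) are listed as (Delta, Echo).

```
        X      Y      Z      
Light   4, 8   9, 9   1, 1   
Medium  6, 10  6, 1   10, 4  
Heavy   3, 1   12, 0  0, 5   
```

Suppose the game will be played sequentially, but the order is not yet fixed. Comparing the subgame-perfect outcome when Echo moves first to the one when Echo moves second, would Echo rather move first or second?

first

If Delta leads: Echo's best replies are Light→Y, Medium→X, Heavy→Z; Delta's induced payoffs 9, 6, 0; outcome (Light, Y), payoffs (9, 9).
If Echo leads: Delta's best replies are X→Medium, Y→Heavy, Z→Medium; Echo's induced payoffs 10, 0, 4; outcome (Medium, X), payoffs (6, 10).
Echo gets 10 moving first and 9 moving second, so Echo prefers to move first.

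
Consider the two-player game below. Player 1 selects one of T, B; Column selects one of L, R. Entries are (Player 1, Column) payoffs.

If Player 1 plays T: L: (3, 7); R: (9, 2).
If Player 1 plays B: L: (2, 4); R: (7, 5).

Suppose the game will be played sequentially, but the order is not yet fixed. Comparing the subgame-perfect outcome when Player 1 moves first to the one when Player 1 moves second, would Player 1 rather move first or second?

If Player 1 leads: Column's best replies are T→L, B→R; Player 1's induced payoffs 3, 7; outcome (B, R), payoffs (7, 5).
If Column leads: Player 1's best replies are L→T, R→T; Column's induced payoffs 7, 2; outcome (T, L), payoffs (3, 7).
Player 1 gets 7 moving first and 3 moving second, so Player 1 prefers to move first.

first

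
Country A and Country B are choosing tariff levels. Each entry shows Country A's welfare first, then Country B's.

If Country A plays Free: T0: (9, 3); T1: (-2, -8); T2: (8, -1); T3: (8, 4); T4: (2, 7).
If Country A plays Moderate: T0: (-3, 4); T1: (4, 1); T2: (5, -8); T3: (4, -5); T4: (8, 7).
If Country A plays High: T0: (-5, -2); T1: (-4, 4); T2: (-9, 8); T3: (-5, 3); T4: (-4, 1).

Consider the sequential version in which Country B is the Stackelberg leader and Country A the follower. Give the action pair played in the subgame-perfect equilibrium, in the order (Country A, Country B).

(Moderate, T4)

Country A best-responds to each possible Country B move:
- T0 → Country A plays Free (best of 9, -3, -5); Country B gets 3.
- T1 → Country A plays Moderate (best of -2, 4, -4); Country B gets 1.
- T2 → Country A plays Free (best of 8, 5, -9); Country B gets -1.
- T3 → Country A plays Free (best of 8, 4, -5); Country B gets 4.
- T4 → Country A plays Moderate (best of 2, 8, -4); Country B gets 7.
Country B's induced payoffs are 3, 1, -1, 4, 7, so Country B commits to T4. Subgame-perfect outcome: (Moderate, T4) with payoffs (8, 7).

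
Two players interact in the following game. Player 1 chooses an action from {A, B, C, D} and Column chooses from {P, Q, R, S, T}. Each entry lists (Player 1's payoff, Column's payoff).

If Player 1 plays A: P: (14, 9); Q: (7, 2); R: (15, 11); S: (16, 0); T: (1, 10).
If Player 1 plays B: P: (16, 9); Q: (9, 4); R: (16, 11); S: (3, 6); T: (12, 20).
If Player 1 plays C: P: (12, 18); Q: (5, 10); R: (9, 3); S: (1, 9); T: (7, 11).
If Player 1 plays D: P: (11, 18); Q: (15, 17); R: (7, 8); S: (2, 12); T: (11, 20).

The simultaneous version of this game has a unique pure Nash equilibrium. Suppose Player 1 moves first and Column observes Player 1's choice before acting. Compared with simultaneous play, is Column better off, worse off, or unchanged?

Column best-responds to each possible Player 1 move:
- A → Column plays R (best of 9, 2, 11, 0, 10); Player 1 gets 15.
- B → Column plays T (best of 9, 4, 11, 6, 20); Player 1 gets 12.
- C → Column plays P (best of 18, 10, 3, 9, 11); Player 1 gets 12.
- D → Column plays T (best of 18, 17, 8, 12, 20); Player 1 gets 11.
Player 1's induced payoffs are 15, 12, 12, 11, so Player 1 commits to A. Subgame-perfect outcome: (A, R) with payoffs (15, 11).
Now find the simultaneous Nash equilibrium.
Player 1's best replies: P→B; Q→D; R→B; S→A; T→B.
Column's best replies: A→R; B→T; C→P; D→T.
The unique mutual best reply is (B, T), giving (12, 20).
Column earns 11 sequentially versus 20 at the Nash outcome: worse off.

worse off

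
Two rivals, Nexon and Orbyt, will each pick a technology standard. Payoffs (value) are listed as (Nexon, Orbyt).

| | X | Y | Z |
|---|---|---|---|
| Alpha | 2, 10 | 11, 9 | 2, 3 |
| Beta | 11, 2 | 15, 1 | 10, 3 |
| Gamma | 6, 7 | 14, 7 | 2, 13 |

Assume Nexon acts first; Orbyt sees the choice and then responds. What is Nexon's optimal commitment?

Beta

Backward induction with Nexon moving first.
- Alpha: BR = X, leader payoff 2.
- Beta: BR = Z, leader payoff 10.
- Gamma: BR = Z, leader payoff 2.
Maximizing over 2, 10, 2, Nexon chooses Beta. Subgame-perfect outcome: (Beta, Z) with payoffs (10, 3).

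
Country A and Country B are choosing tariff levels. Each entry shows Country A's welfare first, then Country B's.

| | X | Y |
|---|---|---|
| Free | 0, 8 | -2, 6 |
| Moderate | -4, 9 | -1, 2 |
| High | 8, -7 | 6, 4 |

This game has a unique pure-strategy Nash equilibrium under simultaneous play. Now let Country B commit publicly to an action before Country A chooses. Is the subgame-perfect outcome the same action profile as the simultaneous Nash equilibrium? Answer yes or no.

yes

Country A best-responds to each possible Country B move:
- X → Country A plays High (best of 0, -4, 8); Country B gets -7.
- Y → Country A plays High (best of -2, -1, 6); Country B gets 4.
Maximizing over -7, 4, Country B chooses Y. Subgame-perfect outcome: (High, Y) with payoffs (6, 4).
For the simultaneous game, intersect best replies.
Country A's best replies: X→High; Y→High.
Country B's best replies: Free→X; Moderate→X; High→Y.
The unique mutual best reply is (High, Y), giving (6, 4).
Sequential outcome (High, Y) coincides with the Nash profile (High, Y).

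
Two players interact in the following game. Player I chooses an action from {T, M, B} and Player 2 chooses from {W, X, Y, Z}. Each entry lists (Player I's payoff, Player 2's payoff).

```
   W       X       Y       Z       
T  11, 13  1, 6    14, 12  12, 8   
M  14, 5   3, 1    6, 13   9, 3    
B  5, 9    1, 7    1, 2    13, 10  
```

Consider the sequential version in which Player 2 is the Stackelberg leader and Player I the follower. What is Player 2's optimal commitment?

Y

Work backward from Player I's decision.
- W: BR = M, leader payoff 5.
- X: BR = M, leader payoff 1.
- Y: BR = T, leader payoff 12.
- Z: BR = B, leader payoff 10.
Maximizing over 5, 1, 12, 10, Player 2 chooses Y. Subgame-perfect outcome: (T, Y) with payoffs (14, 12).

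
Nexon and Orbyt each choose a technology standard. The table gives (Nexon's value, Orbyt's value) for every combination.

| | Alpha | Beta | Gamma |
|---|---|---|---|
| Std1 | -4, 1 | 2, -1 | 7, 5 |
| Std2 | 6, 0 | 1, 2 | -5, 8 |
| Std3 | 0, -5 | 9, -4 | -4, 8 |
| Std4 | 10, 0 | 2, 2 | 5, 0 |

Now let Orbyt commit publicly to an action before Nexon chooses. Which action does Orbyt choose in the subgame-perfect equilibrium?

Work backward from Nexon's decision.
- Alpha → Nexon plays Std4 (best of -4, 6, 0, 10); Orbyt gets 0.
- Beta → Nexon plays Std3 (best of 2, 1, 9, 2); Orbyt gets -4.
- Gamma → Nexon plays Std1 (best of 7, -5, -4, 5); Orbyt gets 5.
Maximizing over 0, -4, 5, Orbyt chooses Gamma. Subgame-perfect outcome: (Std1, Gamma) with payoffs (7, 5).

Gamma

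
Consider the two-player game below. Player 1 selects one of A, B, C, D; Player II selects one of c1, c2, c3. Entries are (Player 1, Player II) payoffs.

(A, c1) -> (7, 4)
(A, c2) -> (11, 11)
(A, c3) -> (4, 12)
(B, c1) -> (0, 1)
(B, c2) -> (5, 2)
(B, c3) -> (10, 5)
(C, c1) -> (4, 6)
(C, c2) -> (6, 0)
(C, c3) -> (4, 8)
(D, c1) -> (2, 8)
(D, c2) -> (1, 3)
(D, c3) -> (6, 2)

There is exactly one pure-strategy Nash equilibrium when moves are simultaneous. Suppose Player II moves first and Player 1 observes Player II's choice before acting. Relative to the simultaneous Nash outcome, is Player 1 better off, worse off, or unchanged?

Work backward from Player 1's decision.
- c1 → Player 1 plays A (best of 7, 0, 4, 2); Player II gets 4.
- c2 → Player 1 plays A (best of 11, 5, 6, 1); Player II gets 11.
- c3 → Player 1 plays B (best of 4, 10, 4, 6); Player II gets 5.
Among 4, 11, 5, the best is 11 at c2. Subgame-perfect outcome: (A, c2) with payoffs (11, 11).
Under simultaneous play:
Player 1's best replies: c1→A; c2→A; c3→B.
Player II's best replies: A→c3; B→c3; C→c3; D→c1.
Only (B, c3) has each player best-responding; Nash payoffs (10, 5).
Player 1 earns 11 sequentially versus 10 at the Nash outcome: better off.

better off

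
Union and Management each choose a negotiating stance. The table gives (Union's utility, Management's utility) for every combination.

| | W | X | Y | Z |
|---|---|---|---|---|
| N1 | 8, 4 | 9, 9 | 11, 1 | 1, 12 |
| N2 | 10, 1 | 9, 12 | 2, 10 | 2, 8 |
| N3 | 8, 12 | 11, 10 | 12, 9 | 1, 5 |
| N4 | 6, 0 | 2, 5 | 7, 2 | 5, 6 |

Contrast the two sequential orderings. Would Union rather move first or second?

If Union leads: Management's best replies are N1→Z, N2→X, N3→W, N4→Z; Union's induced payoffs 1, 9, 8, 5; outcome (N2, X), payoffs (9, 12).
If Management leads: Union's best replies are W→N2, X→N3, Y→N3, Z→N4; Management's induced payoffs 1, 10, 9, 6; outcome (N3, X), payoffs (11, 10).
Union gets 9 moving first and 11 moving second, so Union prefers to move second.

second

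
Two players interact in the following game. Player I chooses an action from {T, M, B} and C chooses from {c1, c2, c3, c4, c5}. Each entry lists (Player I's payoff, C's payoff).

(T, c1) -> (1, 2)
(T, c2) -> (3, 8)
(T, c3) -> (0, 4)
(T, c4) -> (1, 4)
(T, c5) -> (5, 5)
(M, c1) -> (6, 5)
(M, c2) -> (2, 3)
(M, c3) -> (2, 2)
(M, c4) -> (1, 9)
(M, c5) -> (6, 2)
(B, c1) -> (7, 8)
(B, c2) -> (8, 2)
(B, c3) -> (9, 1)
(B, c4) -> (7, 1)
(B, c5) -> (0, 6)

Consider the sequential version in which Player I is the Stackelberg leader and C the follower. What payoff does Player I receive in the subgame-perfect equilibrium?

7

Work backward from C's decision.
- T → C plays c2 (best of 2, 8, 4, 4, 5); Player I gets 3.
- M → C plays c4 (best of 5, 3, 2, 9, 2); Player I gets 1.
- B → C plays c1 (best of 8, 2, 1, 1, 6); Player I gets 7.
Among 3, 1, 7, the best is 7 at B. Subgame-perfect outcome: (B, c1) with payoffs (7, 8).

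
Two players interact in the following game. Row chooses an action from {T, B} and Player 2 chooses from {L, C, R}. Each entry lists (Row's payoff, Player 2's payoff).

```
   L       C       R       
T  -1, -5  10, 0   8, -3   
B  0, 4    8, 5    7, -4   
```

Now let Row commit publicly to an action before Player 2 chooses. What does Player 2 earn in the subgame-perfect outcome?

Backward induction with Row moving first.
- T: BR = C, leader payoff 10.
- B: BR = C, leader payoff 8.
Maximizing over 10, 8, Row chooses T. Subgame-perfect outcome: (T, C) with payoffs (10, 0).

0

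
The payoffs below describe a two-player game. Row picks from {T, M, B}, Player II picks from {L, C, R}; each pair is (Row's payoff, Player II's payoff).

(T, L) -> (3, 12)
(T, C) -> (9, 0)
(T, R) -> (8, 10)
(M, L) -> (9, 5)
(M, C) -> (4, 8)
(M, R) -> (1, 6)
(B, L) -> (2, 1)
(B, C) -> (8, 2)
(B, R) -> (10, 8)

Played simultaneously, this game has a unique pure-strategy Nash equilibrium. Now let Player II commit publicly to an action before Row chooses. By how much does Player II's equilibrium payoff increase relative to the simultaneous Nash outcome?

0

Solve by backward induction (Player II leads).
- L → Row plays M (best of 3, 9, 2); Player II gets 5.
- C → Row plays T (best of 9, 4, 8); Player II gets 0.
- R → Row plays B (best of 8, 1, 10); Player II gets 8.
Player II's induced payoffs are 5, 0, 8, so Player II commits to R. Subgame-perfect outcome: (B, R) with payoffs (10, 8).
Now find the simultaneous Nash equilibrium.
Row's best replies: L→M; C→T; R→B.
Player II's best replies: T→L; M→C; B→R.
Only (B, R) has each player best-responding; Nash payoffs (10, 8).
Player II's commitment gain: 8 − 8 = 0.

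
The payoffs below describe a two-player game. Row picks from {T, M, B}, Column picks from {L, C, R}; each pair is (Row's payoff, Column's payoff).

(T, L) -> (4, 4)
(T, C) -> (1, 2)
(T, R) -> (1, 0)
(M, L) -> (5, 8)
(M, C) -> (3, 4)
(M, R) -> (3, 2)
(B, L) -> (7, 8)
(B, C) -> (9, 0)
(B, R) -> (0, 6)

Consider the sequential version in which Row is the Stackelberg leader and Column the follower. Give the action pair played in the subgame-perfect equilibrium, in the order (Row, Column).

Column best-responds to each possible Row move:
- T: Column compares 4, 2, 0 and picks L; Row would get 4.
- M: Column compares 8, 4, 2 and picks L; Row would get 5.
- B: Column compares 8, 0, 6 and picks L; Row would get 7.
Maximizing over 4, 5, 7, Row chooses B. Subgame-perfect outcome: (B, L) with payoffs (7, 8).

(B, L)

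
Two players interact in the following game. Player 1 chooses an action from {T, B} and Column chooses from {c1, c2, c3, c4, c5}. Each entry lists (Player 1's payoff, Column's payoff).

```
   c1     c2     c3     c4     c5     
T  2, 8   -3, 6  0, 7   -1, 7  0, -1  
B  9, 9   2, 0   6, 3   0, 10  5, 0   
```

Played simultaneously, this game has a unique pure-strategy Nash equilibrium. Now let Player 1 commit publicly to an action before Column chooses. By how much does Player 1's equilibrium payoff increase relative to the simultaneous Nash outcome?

2

Solve by backward induction (Player 1 leads).
- T: BR = c1, leader payoff 2.
- B: BR = c4, leader payoff 0.
Player 1's induced payoffs are 2, 0, so Player 1 commits to T. Subgame-perfect outcome: (T, c1) with payoffs (2, 8).
Now find the simultaneous Nash equilibrium.
Player 1's best replies: c1→B; c2→B; c3→B; c4→B; c5→B.
Column's best replies: T→c1; B→c4.
Only (B, c4) has each player best-responding; Nash payoffs (0, 10).
Player 1's commitment gain: 2 − 0 = 2.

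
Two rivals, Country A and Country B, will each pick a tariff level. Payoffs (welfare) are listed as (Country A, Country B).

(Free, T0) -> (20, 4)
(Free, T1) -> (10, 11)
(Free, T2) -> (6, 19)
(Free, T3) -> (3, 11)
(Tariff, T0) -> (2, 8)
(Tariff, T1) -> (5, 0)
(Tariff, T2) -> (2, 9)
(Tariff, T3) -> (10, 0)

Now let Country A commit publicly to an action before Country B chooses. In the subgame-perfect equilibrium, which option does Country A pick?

Work backward from Country B's decision.
- Free → Country B plays T2 (best of 4, 11, 19, 11); Country A gets 6.
- Tariff → Country B plays T2 (best of 8, 0, 9, 0); Country A gets 2.
Among 6, 2, the best is 6 at Free. Subgame-perfect outcome: (Free, T2) with payoffs (6, 19).

Free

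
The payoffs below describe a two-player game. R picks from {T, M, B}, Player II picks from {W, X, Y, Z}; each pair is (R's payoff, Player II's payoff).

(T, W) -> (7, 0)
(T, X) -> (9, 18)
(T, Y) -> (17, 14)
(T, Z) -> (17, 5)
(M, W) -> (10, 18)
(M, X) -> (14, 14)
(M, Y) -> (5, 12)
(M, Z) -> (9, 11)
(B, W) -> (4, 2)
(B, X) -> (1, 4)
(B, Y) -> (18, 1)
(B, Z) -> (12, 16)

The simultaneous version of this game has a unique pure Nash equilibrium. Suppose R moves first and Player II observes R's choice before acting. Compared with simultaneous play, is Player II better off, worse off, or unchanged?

Work backward from Player II's decision.
- T: Player II compares 0, 18, 14, 5 and picks X; R would get 9.
- M: Player II compares 18, 14, 12, 11 and picks W; R would get 10.
- B: Player II compares 2, 4, 1, 16 and picks Z; R would get 12.
R's induced payoffs are 9, 10, 12, so R commits to B. Subgame-perfect outcome: (B, Z) with payoffs (12, 16).
Under simultaneous play:
R's best replies: W→M; X→M; Y→B; Z→T.
Player II's best replies: T→X; M→W; B→Z.
Only (M, W) has each player best-responding; Nash payoffs (10, 18).
Player II earns 16 sequentially versus 18 at the Nash outcome: worse off.

worse off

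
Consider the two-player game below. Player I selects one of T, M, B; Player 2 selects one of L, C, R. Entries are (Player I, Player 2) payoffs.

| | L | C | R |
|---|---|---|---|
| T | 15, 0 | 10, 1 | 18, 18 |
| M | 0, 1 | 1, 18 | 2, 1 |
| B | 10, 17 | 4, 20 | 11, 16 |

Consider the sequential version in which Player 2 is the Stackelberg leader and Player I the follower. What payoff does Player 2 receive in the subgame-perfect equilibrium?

Backward induction with Player 2 moving first.
- L: BR = T, leader payoff 0.
- C: BR = T, leader payoff 1.
- R: BR = T, leader payoff 18.
Maximizing over 0, 1, 18, Player 2 chooses R. Subgame-perfect outcome: (T, R) with payoffs (18, 18).

18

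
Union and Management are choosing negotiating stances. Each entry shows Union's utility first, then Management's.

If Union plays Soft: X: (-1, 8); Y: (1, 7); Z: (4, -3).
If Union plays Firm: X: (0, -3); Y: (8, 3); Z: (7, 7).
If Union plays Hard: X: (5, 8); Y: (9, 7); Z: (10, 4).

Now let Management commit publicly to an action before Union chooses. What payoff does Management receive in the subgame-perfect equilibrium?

Work backward from Union's decision.
- X: BR = Hard, leader payoff 8.
- Y: BR = Hard, leader payoff 7.
- Z: BR = Hard, leader payoff 4.
Among 8, 7, 4, the best is 8 at X. Subgame-perfect outcome: (Hard, X) with payoffs (5, 8).

8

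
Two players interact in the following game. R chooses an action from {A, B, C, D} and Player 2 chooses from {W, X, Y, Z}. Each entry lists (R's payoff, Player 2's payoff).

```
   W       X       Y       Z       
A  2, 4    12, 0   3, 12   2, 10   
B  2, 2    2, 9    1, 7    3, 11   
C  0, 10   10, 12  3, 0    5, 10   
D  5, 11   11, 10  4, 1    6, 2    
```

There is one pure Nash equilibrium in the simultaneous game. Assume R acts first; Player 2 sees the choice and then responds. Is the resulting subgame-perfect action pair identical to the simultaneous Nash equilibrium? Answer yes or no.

Backward induction with R moving first.
- A: BR = Y, leader payoff 3.
- B: BR = Z, leader payoff 3.
- C: BR = X, leader payoff 10.
- D: BR = W, leader payoff 5.
Maximizing over 3, 3, 10, 5, R chooses C. Subgame-perfect outcome: (C, X) with payoffs (10, 12).
Now find the simultaneous Nash equilibrium.
R's best replies: W→D; X→A; Y→D; Z→D.
Player 2's best replies: A→Y; B→Z; C→X; D→W.
The unique mutual best reply is (D, W), giving (5, 11).
Sequential outcome (C, X) differs from the Nash profile (D, W).

no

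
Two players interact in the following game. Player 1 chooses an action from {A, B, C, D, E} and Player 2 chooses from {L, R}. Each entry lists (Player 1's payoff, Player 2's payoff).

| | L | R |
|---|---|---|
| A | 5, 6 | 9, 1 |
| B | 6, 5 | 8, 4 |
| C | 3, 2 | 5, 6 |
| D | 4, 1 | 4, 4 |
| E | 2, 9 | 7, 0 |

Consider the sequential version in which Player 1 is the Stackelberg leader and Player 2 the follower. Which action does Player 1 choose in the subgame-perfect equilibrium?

Work backward from Player 2's decision.
- A: BR = L, leader payoff 5.
- B: BR = L, leader payoff 6.
- C: BR = R, leader payoff 5.
- D: BR = R, leader payoff 4.
- E: BR = L, leader payoff 2.
Maximizing over 5, 6, 5, 4, 2, Player 1 chooses B. Subgame-perfect outcome: (B, L) with payoffs (6, 5).

B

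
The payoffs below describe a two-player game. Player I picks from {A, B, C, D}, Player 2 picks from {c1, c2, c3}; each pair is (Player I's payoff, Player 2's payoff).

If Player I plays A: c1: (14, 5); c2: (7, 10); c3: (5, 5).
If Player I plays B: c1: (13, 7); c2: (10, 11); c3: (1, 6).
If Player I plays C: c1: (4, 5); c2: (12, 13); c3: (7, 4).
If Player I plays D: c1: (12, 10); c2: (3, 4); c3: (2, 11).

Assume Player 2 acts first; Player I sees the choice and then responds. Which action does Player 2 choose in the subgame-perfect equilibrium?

c2

Work backward from Player I's decision.
- c1: Player I compares 14, 13, 4, 12 and picks A; Player 2 would get 5.
- c2: Player I compares 7, 10, 12, 3 and picks C; Player 2 would get 13.
- c3: Player I compares 5, 1, 7, 2 and picks C; Player 2 would get 4.
Maximizing over 5, 13, 4, Player 2 chooses c2. Subgame-perfect outcome: (C, c2) with payoffs (12, 13).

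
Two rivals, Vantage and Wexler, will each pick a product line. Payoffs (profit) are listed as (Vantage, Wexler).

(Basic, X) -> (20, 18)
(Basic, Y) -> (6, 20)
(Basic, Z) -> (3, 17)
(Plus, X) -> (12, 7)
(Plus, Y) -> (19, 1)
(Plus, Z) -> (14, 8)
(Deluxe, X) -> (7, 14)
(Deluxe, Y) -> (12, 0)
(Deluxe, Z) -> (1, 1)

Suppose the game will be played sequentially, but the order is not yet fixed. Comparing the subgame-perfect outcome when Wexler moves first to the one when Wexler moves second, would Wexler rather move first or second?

If Vantage leads: Wexler's best replies are Basic→Y, Plus→Z, Deluxe→X; Vantage's induced payoffs 6, 14, 7; outcome (Plus, Z), payoffs (14, 8).
If Wexler leads: Vantage's best replies are X→Basic, Y→Plus, Z→Plus; Wexler's induced payoffs 18, 1, 8; outcome (Basic, X), payoffs (20, 18).
Wexler gets 18 moving first and 8 moving second, so Wexler prefers to move first.

first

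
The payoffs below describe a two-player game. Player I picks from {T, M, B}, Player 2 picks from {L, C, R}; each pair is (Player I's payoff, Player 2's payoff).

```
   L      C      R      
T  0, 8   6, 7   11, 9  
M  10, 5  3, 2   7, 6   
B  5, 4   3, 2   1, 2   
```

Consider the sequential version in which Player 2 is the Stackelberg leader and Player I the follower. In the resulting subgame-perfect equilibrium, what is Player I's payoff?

11

Solve by backward induction (Player 2 leads).
- L → Player I plays M (best of 0, 10, 5); Player 2 gets 5.
- C → Player I plays T (best of 6, 3, 3); Player 2 gets 7.
- R → Player I plays T (best of 11, 7, 1); Player 2 gets 9.
Maximizing over 5, 7, 9, Player 2 chooses R. Subgame-perfect outcome: (T, R) with payoffs (11, 9).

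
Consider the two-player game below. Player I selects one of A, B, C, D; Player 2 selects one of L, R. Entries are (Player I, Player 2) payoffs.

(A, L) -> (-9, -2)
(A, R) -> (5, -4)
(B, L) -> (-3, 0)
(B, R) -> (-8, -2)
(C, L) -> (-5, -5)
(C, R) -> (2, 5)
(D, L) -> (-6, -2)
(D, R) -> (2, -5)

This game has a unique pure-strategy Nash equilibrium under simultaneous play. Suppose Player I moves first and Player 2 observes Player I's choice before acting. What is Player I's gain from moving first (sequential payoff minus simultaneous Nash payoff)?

5

Work backward from Player 2's decision.
- A: Player 2 compares -2, -4 and picks L; Player I would get -9.
- B: Player 2 compares 0, -2 and picks L; Player I would get -3.
- C: Player 2 compares -5, 5 and picks R; Player I would get 2.
- D: Player 2 compares -2, -5 and picks L; Player I would get -6.
Maximizing over -9, -3, 2, -6, Player I chooses C. Subgame-perfect outcome: (C, R) with payoffs (2, 5).
For the simultaneous game, intersect best replies.
Player I's best replies: L→B; R→A.
Player 2's best replies: A→L; B→L; C→R; D→L.
The unique mutual best reply is (B, L), giving (-3, 0).
Player I's commitment gain: 2 − -3 = 5.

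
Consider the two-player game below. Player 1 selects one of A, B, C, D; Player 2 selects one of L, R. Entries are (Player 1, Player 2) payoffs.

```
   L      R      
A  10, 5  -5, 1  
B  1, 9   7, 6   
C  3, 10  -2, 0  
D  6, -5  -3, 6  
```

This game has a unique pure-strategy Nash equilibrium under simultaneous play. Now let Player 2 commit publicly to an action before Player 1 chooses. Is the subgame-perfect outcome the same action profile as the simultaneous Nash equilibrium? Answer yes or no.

no

Player 1 best-responds to each possible Player 2 move:
- L → Player 1 plays A (best of 10, 1, 3, 6); Player 2 gets 5.
- R → Player 1 plays B (best of -5, 7, -2, -3); Player 2 gets 6.
Among 5, 6, the best is 6 at R. Subgame-perfect outcome: (B, R) with payoffs (7, 6).
Under simultaneous play:
Player 1's best replies: L→A; R→B.
Player 2's best replies: A→L; B→L; C→L; D→R.
Only (A, L) has each player best-responding; Nash payoffs (10, 5).
Sequential outcome (B, R) differs from the Nash profile (A, L).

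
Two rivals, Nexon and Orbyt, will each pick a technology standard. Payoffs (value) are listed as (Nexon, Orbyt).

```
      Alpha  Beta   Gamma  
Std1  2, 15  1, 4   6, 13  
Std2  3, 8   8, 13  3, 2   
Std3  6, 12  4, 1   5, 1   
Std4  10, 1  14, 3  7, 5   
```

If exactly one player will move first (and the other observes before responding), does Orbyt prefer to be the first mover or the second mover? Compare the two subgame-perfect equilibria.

second

If Nexon leads: Orbyt's best replies are Std1→Alpha, Std2→Beta, Std3→Alpha, Std4→Gamma; Nexon's induced payoffs 2, 8, 6, 7; outcome (Std2, Beta), payoffs (8, 13).
If Orbyt leads: Nexon's best replies are Alpha→Std4, Beta→Std4, Gamma→Std4; Orbyt's induced payoffs 1, 3, 5; outcome (Std4, Gamma), payoffs (7, 5).
Orbyt gets 5 moving first and 13 moving second, so Orbyt prefers to move second.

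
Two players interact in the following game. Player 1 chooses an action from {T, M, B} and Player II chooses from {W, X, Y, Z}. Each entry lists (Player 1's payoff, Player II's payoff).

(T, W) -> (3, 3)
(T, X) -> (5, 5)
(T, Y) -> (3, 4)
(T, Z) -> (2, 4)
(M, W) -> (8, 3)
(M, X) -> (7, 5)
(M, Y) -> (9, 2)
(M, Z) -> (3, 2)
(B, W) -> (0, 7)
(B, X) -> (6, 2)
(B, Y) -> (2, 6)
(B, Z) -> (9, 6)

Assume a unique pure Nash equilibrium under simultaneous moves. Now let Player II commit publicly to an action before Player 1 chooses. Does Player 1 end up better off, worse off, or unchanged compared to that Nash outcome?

Backward induction with Player II moving first.
- W → Player 1 plays M (best of 3, 8, 0); Player II gets 3.
- X → Player 1 plays M (best of 5, 7, 6); Player II gets 5.
- Y → Player 1 plays M (best of 3, 9, 2); Player II gets 2.
- Z → Player 1 plays B (best of 2, 3, 9); Player II gets 6.
Among 3, 5, 2, 6, the best is 6 at Z. Subgame-perfect outcome: (B, Z) with payoffs (9, 6).
For the simultaneous game, intersect best replies.
Player 1's best replies: W→M; X→M; Y→M; Z→B.
Player II's best replies: T→X; M→X; B→W.
Only (M, X) has each player best-responding; Nash payoffs (7, 5).
Player 1 earns 9 sequentially versus 7 at the Nash outcome: better off.

better off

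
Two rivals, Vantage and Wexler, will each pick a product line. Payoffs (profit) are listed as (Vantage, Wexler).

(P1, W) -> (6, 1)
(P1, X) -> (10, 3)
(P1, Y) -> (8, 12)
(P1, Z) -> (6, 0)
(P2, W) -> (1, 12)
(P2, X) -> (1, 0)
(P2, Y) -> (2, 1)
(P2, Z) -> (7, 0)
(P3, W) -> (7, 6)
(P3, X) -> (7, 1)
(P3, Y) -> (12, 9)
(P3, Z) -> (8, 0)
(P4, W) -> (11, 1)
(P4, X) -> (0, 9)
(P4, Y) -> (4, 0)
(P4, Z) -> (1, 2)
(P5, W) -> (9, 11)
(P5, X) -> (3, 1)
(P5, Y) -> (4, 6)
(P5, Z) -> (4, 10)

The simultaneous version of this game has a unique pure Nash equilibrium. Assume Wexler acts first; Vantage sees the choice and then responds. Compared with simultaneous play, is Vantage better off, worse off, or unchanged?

Work backward from Vantage's decision.
- W: BR = P4, leader payoff 1.
- X: BR = P1, leader payoff 3.
- Y: BR = P3, leader payoff 9.
- Z: BR = P3, leader payoff 0.
Maximizing over 1, 3, 9, 0, Wexler chooses Y. Subgame-perfect outcome: (P3, Y) with payoffs (12, 9).
For the simultaneous game, intersect best replies.
Vantage's best replies: W→P4; X→P1; Y→P3; Z→P3.
Wexler's best replies: P1→Y; P2→W; P3→Y; P4→X; P5→W.
Only (P3, Y) has each player best-responding; Nash payoffs (12, 9).
Vantage earns 12 sequentially versus 12 at the Nash outcome: unchanged.

unchanged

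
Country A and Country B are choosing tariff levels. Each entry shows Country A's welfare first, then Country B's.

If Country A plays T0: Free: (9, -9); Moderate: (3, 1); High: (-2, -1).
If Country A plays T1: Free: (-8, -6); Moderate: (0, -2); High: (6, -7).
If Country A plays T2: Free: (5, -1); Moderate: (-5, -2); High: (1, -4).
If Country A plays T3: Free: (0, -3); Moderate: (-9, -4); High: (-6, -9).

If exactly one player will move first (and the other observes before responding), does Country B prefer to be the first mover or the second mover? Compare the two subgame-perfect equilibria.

first

If Country A leads: Country B's best replies are T0→Moderate, T1→Moderate, T2→Free, T3→Free; Country A's induced payoffs 3, 0, 5, 0; outcome (T2, Free), payoffs (5, -1).
If Country B leads: Country A's best replies are Free→T0, Moderate→T0, High→T1; Country B's induced payoffs -9, 1, -7; outcome (T0, Moderate), payoffs (3, 1).
Country B gets 1 moving first and -1 moving second, so Country B prefers to move first.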